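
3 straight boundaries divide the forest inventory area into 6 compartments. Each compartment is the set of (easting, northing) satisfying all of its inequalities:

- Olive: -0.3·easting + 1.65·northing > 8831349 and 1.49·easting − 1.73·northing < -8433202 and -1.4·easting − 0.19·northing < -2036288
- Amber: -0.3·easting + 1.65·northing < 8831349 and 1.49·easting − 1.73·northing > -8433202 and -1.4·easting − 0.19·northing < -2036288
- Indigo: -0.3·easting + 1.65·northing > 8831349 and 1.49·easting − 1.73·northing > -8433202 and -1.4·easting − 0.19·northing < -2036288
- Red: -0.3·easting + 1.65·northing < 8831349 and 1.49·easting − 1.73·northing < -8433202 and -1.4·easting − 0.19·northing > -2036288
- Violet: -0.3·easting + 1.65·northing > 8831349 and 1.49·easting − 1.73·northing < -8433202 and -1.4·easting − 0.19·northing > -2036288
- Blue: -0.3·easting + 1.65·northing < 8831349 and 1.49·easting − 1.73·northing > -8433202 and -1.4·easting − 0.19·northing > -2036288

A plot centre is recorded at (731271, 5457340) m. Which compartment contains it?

Amber

-0.3·731271 + 1.65·5457340 = 8785229.700, which is < 8831349
1.49·731271 − 1.73·5457340 = -8351604.410, which is > -8433202
-1.4·731271 − 0.19·5457340 = -2060674.000, which is < -2036288
This sign pattern matches Amber.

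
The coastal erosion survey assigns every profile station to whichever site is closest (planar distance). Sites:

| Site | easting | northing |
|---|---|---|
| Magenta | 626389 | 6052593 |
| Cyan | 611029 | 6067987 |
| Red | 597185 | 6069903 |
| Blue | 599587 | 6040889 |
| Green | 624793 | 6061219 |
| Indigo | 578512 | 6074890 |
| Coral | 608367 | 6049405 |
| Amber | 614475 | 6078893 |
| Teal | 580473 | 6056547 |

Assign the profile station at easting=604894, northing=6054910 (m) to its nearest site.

Coral

Squared distances to each site:
Magenta: 467403514.000; Cyan: 208646154.000; Red: 284218730.000; Blue: 224752690.000; Green: 435773682.000; Indigo: 1095210324.000; Coral: 42366754.000; Amber: 666979850.000; Teal: 599065010.000.
Minimum at Coral.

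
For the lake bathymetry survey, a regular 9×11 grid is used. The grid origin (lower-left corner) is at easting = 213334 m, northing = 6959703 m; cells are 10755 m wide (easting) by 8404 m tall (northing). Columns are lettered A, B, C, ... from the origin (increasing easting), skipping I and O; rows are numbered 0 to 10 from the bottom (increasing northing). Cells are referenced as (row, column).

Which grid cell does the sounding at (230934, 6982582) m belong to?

(2, B)

Column index: ⌊(230934 − 213334) / 10755⌋ = ⌊1.636⌋ = 1 → column B
Row offset from origin: ⌊(6982582 − 6959703) / 8404⌋ = ⌊2.722⌋ = 2 → row 2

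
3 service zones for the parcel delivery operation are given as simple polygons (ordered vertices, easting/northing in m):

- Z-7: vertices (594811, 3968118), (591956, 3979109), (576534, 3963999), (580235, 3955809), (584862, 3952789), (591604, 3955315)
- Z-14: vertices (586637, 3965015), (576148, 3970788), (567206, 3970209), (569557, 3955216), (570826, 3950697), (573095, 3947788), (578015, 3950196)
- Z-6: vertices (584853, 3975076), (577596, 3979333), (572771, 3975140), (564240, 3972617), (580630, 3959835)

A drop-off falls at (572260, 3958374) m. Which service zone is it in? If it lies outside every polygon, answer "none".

Z-14

Cast a ray rightward from (572260, 3958374). For each polygon, the edges (by vertex number in listed order) whose endpoints lie on opposite sides of northing = 3958374, where each meets that height, and whether that is right or left of the point:
Z-7: 3–4 at easting≈579075.9 (right), 6–1 at easting≈592370.2 (right) → 2 crossings.
Z-14: 3–4 at easting≈569061.8 (left), 7–1 at easting≈582773.1 (right) → 1 crossing.
Z-6: no edge straddles that height → 0 crossings.
Only Z-14 has an odd count, so the point is inside Z-14.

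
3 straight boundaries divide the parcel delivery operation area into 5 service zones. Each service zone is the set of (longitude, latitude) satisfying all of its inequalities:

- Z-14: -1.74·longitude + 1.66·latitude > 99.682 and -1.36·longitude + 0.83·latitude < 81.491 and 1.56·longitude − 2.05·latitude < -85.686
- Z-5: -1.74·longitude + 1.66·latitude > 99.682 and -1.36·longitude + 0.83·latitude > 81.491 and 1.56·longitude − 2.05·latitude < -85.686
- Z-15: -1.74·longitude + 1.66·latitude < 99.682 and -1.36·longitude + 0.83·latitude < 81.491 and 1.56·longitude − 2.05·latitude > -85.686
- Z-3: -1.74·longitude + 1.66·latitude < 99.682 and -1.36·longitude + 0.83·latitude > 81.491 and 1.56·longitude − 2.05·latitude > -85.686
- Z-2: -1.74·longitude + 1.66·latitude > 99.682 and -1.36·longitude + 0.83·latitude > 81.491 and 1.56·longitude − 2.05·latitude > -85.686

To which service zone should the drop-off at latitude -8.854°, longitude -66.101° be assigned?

-1.74·-66.101 + 1.66·-8.854 = 100.318, which is > 99.682
-1.36·-66.101 + 0.83·-8.854 = 82.549, which is > 81.491
1.56·-66.101 − 2.05·-8.854 = -84.967, which is > -85.686
This sign pattern matches Z-2.

Z-2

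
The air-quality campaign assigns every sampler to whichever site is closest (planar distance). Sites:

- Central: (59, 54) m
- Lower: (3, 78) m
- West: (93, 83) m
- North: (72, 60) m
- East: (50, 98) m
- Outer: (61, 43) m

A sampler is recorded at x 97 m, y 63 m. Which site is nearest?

Squared distances to each site:
Central: 1525.000; Lower: 9061.000; West: 416.000; North: 634.000; East: 3434.000; Outer: 1696.000.
Minimum at West.

West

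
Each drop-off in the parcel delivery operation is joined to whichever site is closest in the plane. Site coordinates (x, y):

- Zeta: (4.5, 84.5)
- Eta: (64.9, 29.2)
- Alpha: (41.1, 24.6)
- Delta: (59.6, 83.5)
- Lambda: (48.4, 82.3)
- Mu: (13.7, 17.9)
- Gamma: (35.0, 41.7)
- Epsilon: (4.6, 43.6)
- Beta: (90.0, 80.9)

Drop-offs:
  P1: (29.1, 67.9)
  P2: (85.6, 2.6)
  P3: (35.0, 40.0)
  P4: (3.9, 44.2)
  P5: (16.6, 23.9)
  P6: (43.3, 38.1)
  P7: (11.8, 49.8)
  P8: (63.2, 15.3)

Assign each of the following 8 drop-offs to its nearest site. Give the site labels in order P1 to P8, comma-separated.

Lambda, Eta, Gamma, Epsilon, Mu, Gamma, Epsilon, Eta

P1 → Lambda (d²=579.85)
P2 → Eta (d²=1136.05)
P3 → Gamma (d²=2.89)
P4 → Epsilon (d²=0.85)
P5 → Mu (d²=44.41)
P6 → Gamma (d²=81.85)
P7 → Epsilon (d²=90.28)
P8 → Eta (d²=196.10)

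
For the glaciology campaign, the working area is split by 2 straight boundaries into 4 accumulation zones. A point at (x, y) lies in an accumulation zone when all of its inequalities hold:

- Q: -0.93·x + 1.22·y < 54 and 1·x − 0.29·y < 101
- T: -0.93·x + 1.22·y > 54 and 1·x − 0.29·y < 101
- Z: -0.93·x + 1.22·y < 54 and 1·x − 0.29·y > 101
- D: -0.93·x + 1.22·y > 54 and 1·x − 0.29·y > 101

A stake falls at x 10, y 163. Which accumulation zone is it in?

T

-0.93·10 + 1.22·163 = 189.560, which is > 54
1·10 − 0.29·163 = -37.270, which is < 101
This sign pattern matches T.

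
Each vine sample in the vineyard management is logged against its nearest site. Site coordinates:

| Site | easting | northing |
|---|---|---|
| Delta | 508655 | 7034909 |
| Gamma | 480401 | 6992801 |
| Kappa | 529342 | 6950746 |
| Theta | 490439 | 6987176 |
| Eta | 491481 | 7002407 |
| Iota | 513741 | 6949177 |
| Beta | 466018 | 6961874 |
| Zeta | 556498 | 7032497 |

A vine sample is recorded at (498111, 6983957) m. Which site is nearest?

Theta

Squared distances to each site:
Delta: 2707282240.000; Gamma: 391860436.000; Kappa: 2078345882.000; Theta: 69221545.000; Eta: 384359400.000; Iota: 1453945300.000; Beta: 1517619538.000; Zeta: 5765173369.000.
Minimum at Theta.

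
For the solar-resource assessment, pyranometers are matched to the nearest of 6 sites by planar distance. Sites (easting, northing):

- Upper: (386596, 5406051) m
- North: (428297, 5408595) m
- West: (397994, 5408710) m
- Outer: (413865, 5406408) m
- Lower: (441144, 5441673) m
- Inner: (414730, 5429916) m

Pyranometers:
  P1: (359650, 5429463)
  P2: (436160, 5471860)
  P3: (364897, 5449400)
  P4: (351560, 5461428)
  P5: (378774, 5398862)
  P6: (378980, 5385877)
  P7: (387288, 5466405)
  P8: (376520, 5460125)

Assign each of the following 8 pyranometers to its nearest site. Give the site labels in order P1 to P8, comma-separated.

Upper, Lower, Upper, Upper, Upper, Upper, Inner, Inner

P1 → Upper (d²=1274208660.00)
P2 → Lower (d²=936095225.00)
P3 → Upper (d²=2349982402.00)
P4 → Upper (d²=4294133425.00)
P5 → Upper (d²=112865405.00)
P6 → Upper (d²=464993732.00)
P7 → Inner (d²=2084510485.00)
P8 → Inner (d²=2372587781.00)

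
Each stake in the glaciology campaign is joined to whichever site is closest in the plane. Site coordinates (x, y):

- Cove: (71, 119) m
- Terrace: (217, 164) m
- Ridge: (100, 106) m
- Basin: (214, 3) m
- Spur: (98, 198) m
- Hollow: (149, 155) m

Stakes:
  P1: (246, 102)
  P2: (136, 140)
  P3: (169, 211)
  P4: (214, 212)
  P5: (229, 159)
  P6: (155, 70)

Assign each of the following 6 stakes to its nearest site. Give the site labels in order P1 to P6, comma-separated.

Terrace, Hollow, Hollow, Terrace, Terrace, Ridge

P1 → Terrace (d²=4685.00)
P2 → Hollow (d²=394.00)
P3 → Hollow (d²=3536.00)
P4 → Terrace (d²=2313.00)
P5 → Terrace (d²=169.00)
P6 → Ridge (d²=4321.00)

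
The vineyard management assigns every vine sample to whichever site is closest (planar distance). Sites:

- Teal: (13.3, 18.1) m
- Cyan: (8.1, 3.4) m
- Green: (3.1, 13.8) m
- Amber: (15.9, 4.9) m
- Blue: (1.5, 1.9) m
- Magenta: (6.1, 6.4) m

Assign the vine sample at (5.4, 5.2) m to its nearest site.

Magenta

Squared distances to each site:
Teal: 228.820; Cyan: 10.530; Green: 79.250; Amber: 110.340; Blue: 26.100; Magenta: 1.930.
Minimum at Magenta.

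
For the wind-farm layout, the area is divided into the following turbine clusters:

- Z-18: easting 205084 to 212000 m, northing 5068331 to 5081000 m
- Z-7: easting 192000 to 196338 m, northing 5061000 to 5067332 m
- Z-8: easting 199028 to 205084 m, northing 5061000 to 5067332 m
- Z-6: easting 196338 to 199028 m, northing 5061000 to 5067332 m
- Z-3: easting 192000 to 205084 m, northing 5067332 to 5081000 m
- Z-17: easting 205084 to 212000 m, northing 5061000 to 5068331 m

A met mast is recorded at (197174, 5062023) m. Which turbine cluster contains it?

Z-6

The point has easting = 197174 and northing = 5062023.
Only Z-6 satisfies 196338 ≤ easting ≤ 199028 and 5061000 ≤ northing ≤ 5067332.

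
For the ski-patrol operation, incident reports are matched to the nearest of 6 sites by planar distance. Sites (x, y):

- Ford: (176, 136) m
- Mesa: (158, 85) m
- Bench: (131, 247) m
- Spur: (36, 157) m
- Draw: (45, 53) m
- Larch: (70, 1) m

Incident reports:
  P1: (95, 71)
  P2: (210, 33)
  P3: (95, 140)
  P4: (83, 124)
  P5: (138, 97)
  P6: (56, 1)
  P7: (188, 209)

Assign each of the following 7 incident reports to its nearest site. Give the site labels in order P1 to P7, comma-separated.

Draw, Mesa, Spur, Spur, Mesa, Larch, Bench

P1 → Draw (d²=2824.00)
P2 → Mesa (d²=5408.00)
P3 → Spur (d²=3770.00)
P4 → Spur (d²=3298.00)
P5 → Mesa (d²=544.00)
P6 → Larch (d²=196.00)
P7 → Bench (d²=4693.00)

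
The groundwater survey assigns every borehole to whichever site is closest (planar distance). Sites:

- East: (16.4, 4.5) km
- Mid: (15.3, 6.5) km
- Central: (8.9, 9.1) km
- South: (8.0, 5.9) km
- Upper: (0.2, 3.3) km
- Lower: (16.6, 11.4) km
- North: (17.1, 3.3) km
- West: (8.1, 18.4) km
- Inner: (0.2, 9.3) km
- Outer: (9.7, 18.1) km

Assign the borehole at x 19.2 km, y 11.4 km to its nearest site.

Squared distances to each site:
East: 55.450; Mid: 39.220; Central: 111.380; South: 155.690; Upper: 426.610; Lower: 6.760; North: 70.020; West: 172.210; Inner: 365.410; Outer: 135.140.
Minimum at Lower.

Lower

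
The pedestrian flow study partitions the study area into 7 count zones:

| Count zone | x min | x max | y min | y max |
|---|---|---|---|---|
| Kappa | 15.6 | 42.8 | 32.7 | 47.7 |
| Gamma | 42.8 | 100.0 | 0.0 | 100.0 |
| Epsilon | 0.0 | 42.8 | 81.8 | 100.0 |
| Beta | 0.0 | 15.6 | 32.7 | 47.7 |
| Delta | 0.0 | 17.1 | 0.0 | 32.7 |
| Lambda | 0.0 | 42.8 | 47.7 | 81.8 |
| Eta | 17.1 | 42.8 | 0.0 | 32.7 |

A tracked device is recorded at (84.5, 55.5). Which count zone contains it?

The point has x = 84.5 and y = 55.5.
Only Gamma satisfies 42.8 ≤ x ≤ 100.0 and 0.0 ≤ y ≤ 100.0.

Gamma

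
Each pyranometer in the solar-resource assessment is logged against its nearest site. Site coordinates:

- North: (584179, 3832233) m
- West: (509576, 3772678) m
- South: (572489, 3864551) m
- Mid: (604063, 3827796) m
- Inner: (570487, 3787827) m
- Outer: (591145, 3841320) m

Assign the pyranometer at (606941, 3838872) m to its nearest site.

Mid

Squared distances to each site:
North: 562184965.000; West: 13861588861.000; South: 1846351345.000; Mid: 130960660.000; Inner: 3934486141.000; Outer: 255506320.000.
Minimum at Mid.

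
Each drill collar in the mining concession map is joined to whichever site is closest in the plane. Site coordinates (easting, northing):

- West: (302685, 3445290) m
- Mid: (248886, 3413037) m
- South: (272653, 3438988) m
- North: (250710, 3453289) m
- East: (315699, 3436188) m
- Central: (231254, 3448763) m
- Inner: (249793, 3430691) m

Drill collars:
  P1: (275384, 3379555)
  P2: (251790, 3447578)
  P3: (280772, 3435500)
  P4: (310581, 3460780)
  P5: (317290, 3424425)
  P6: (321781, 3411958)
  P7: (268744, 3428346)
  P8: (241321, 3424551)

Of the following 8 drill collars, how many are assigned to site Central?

P1 → Mid
P2 → North
P3 → South
P4 → West
P5 → East
P6 → East
P7 → South
P8 → Inner
0 of the 8 go to Central.

0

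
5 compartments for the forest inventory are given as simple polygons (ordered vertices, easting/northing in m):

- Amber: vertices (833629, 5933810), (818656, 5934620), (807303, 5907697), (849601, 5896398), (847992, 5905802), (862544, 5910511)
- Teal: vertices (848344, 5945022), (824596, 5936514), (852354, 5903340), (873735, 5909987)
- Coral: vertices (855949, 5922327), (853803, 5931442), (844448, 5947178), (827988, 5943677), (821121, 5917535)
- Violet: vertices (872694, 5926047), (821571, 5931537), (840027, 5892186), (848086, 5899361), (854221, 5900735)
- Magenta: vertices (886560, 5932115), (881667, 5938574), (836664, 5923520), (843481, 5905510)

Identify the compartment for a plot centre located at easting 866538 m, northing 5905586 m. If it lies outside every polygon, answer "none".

none

Cast a ray rightward from (866538, 5905586). For each polygon, the edges (by vertex number in listed order) whose endpoints lie on opposite sides of northing = 5905586, where each meets that height, and whether that is right or left of the point:
Amber: 3–4 at easting≈815205.6 (left), 4–5 at easting≈848029.0 (left) → 0 crossings.
Teal: 2–3 at easting≈850474.7 (left), 3–4 at easting≈859578.6 (left) → 0 crossings.
Coral: no edge straddles that height → 0 crossings.
Violet: 2–3 at easting≈833742.3 (left), 5–1 at easting≈857761.3 (left) → 0 crossings.
Magenta: 3–4 at easting≈843452.2 (left), 4–1 at easting≈843604.1 (left) → 0 crossings.
All counts are even, so the point lies outside every listed polygon.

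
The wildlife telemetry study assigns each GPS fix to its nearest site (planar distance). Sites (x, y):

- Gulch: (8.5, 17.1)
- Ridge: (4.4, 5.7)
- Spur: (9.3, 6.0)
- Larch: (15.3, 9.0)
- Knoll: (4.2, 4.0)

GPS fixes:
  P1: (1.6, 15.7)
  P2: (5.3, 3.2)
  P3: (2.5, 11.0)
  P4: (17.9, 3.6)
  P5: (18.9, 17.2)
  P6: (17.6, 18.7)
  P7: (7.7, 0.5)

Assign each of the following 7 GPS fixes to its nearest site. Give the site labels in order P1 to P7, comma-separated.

P1 → Gulch (d²=49.57)
P2 → Knoll (d²=1.85)
P3 → Ridge (d²=31.70)
P4 → Larch (d²=35.92)
P5 → Larch (d²=80.20)
P6 → Gulch (d²=85.37)
P7 → Knoll (d²=24.50)

Gulch, Knoll, Ridge, Larch, Larch, Gulch, Knoll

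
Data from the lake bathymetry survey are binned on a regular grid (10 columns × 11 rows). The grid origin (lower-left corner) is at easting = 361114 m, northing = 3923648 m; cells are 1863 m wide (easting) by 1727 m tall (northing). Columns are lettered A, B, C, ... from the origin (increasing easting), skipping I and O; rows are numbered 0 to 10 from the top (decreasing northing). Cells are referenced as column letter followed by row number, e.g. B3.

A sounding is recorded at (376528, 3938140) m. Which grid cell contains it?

J2

Column index: ⌊(376528 − 361114) / 1863⌋ = ⌊8.274⌋ = 8 → column J
Row offset from origin: ⌊(3938140 − 3923648) / 1727⌋ = ⌊8.391⌋ = 8 → row 2 (counted from top)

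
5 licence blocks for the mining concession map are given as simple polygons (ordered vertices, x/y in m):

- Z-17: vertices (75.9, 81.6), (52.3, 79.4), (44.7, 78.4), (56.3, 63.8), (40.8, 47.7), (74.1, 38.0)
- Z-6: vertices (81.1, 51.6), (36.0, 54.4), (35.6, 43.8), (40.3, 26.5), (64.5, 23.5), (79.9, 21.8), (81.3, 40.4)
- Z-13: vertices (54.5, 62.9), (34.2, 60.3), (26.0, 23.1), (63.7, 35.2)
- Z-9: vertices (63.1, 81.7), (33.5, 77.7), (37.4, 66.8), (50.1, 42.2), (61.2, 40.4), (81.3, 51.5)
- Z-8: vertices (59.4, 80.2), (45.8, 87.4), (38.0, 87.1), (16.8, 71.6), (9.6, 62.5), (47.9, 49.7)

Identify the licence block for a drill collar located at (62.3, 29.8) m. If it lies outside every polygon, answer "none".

Z-6

Cast a ray rightward from (62.3, 29.8). For each polygon, the edges (by vertex number in listed order) whose endpoints lie on opposite sides of y = 29.8, where each meets that height, and whether that is right or left of the point:
Z-17: no edge straddles that height → 0 crossings.
Z-6: 3–4 at x≈39.40 (left), 6–7 at x≈80.50 (right) → 1 crossing.
Z-13: 2–3 at x≈27.48 (left), 3–4 at x≈46.88 (left) → 0 crossings.
Z-9: no edge straddles that height → 0 crossings.
Z-8: no edge straddles that height → 0 crossings.
Only Z-6 has an odd count, so the point is inside Z-6.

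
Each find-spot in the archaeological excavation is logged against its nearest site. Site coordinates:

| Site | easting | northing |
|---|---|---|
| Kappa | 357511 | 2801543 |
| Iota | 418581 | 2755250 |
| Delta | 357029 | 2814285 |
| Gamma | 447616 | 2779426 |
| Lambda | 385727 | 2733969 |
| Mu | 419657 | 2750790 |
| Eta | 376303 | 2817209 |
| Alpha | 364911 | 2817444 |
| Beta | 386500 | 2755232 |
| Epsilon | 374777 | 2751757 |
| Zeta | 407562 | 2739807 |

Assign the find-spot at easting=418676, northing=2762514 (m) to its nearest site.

Iota

Squared distances to each site:
Kappa: 5264420066.000; Iota: 52774721.000; Delta: 6480589050.000; Gamma: 1123539344.000; Lambda: 1900453626.000; Mu: 138414537.000; Eta: 4787014154.000; Alpha: 5907980125.000; Beta: 1088322500.000; Epsilon: 2042835250.000; Zeta: 639128845.000.
Minimum at Iota.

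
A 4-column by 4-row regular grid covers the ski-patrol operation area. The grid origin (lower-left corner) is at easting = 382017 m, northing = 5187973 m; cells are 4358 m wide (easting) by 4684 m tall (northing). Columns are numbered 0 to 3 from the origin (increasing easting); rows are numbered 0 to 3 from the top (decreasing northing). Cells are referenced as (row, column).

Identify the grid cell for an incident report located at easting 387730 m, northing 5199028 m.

(1, 1)

Column index: ⌊(387730 − 382017) / 4358⌋ = ⌊1.311⌋ = 1
Row offset from origin: ⌊(5199028 − 5187973) / 4684⌋ = ⌊2.360⌋ = 2 → row 1 (counted from top)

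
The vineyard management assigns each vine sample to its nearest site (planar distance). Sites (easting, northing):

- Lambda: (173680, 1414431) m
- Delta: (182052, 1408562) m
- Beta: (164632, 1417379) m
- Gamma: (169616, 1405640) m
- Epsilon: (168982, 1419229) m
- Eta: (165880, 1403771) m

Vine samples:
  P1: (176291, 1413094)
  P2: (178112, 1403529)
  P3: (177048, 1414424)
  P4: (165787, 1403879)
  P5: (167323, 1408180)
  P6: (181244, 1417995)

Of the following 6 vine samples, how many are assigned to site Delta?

P1 → Lambda
P2 → Delta
P3 → Lambda
P4 → Eta
P5 → Gamma
P6 → Lambda
1 of the 6 goes to Delta.

1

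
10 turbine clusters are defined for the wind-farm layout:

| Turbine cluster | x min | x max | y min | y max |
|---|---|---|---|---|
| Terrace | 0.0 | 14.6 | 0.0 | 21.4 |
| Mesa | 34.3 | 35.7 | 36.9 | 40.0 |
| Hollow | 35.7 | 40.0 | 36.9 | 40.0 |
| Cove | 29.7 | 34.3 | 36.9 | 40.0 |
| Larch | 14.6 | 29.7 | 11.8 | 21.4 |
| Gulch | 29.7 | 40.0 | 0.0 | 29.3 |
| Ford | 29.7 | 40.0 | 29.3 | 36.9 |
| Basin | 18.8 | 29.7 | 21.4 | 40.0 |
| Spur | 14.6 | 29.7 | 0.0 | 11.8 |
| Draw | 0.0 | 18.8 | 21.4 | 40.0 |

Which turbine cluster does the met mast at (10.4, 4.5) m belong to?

Terrace

The point has x = 10.4 and y = 4.5.
Only Terrace satisfies 0.0 ≤ x ≤ 14.6 and 0.0 ≤ y ≤ 21.4.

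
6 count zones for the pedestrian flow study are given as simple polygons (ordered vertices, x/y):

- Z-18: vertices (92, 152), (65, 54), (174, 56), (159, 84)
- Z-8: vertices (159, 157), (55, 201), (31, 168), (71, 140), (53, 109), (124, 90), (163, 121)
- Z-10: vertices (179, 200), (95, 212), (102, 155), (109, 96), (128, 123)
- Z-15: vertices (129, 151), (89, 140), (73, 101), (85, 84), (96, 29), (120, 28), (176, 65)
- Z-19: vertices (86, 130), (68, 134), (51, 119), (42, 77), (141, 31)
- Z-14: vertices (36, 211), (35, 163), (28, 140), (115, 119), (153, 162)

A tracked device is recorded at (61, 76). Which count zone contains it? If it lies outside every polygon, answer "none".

Z-19

Cast a ray rightward from (61, 76). For each polygon, the edges (by vertex number in listed order) whose endpoints lie on opposite sides of y = 76, where each meets that height, and whether that is right or left of the point:
Z-18: 1–2 at x≈71.1 (right), 3–4 at x≈163.3 (right) → 2 crossings.
Z-8: no edge straddles that height → 0 crossings.
Z-10: no edge straddles that height → 0 crossings.
Z-15: 4–5 at x≈86.6 (right), 7–1 at x≈170.0 (right) → 2 crossings.
Z-19: 4–5 at x≈44.2 (left), 5–1 at x≈116.0 (right) → 1 crossing.
Z-14: no edge straddles that height → 0 crossings.
Only Z-19 has an odd count, so the point is inside Z-19.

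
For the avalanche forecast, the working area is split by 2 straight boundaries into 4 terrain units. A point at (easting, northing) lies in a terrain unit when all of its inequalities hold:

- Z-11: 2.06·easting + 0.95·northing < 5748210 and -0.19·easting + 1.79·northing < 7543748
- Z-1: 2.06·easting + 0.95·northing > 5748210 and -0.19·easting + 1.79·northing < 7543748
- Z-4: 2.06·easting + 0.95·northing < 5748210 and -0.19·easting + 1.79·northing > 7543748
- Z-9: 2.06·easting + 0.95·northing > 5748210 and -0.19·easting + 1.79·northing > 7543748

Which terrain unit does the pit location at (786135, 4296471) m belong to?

2.06·786135 + 0.95·4296471 = 5701085.550, which is < 5748210
-0.19·786135 + 1.79·4296471 = 7541317.440, which is < 7543748
This sign pattern matches Z-11.

Z-11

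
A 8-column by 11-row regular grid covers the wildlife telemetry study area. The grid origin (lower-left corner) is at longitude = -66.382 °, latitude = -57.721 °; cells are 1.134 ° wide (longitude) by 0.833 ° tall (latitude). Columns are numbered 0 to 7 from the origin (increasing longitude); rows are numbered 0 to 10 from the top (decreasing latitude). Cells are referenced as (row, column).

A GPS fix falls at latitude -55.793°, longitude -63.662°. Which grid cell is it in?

Column index: ⌊(-63.662 − -66.382) / 1.134⌋ = ⌊2.399⌋ = 2
Row offset from origin: ⌊(-55.793 − -57.721) / 0.833⌋ = ⌊2.315⌋ = 2 → row 8 (counted from top)

(8, 2)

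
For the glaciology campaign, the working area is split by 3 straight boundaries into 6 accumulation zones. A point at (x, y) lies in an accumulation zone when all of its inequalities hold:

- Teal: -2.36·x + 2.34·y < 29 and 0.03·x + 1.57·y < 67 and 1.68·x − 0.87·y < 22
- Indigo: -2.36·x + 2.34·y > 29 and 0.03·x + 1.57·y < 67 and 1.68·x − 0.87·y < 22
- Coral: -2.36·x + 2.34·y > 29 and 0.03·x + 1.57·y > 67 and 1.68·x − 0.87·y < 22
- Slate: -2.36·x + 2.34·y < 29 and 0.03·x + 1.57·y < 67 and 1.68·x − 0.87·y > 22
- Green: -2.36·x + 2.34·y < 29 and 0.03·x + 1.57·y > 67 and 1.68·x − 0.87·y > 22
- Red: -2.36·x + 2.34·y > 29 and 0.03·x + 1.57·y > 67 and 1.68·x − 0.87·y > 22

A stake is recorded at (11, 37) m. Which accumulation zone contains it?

Indigo

-2.36·11 + 2.34·37 = 60.620, which is > 29
0.03·11 + 1.57·37 = 58.420, which is < 67
1.68·11 − 0.87·37 = -13.710, which is < 22
This sign pattern matches Indigo.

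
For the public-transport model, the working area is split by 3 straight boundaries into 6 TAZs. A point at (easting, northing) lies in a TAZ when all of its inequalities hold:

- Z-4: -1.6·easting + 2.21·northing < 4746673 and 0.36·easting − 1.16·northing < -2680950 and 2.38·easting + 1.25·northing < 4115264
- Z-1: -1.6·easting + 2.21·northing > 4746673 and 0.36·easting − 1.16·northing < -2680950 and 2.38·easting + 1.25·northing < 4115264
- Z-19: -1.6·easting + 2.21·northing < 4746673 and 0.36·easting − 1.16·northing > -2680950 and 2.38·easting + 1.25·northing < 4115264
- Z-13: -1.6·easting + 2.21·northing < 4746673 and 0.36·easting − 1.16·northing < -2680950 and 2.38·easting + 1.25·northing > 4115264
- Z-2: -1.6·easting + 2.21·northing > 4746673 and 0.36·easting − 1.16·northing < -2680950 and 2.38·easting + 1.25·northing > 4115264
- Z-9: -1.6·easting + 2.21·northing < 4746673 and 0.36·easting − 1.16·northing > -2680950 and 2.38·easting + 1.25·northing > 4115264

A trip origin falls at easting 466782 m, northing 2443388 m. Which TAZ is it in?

-1.6·466782 + 2.21·2443388 = 4653036.280, which is < 4746673
0.36·466782 − 1.16·2443388 = -2666288.560, which is > -2680950
2.38·466782 + 1.25·2443388 = 4165176.160, which is > 4115264
This sign pattern matches Z-9.

Z-9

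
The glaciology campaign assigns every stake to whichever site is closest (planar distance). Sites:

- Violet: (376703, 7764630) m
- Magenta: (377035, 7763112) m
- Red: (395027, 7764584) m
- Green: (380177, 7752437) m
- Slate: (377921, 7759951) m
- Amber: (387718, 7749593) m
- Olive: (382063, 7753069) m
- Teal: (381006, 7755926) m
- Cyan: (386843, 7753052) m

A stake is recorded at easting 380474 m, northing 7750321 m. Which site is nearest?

Squared distances to each site:
Violet: 218967922.000; Magenta: 175436402.000; Red: 415222978.000; Green: 4565665.000; Slate: 99254709.000; Amber: 53005520.000; Olive: 10076425.000; Teal: 31699049.000; Cyan: 48022522.000.
Minimum at Green.

Green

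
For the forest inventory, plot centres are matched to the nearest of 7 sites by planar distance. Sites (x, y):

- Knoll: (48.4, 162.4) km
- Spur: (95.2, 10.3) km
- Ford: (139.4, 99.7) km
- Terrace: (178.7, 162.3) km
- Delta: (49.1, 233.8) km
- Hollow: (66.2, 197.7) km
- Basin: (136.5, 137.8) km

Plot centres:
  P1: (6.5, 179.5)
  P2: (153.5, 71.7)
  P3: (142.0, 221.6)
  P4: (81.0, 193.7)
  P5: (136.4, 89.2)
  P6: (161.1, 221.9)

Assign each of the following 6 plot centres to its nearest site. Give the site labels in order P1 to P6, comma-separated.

P1 → Knoll (d²=2048.02)
P2 → Ford (d²=982.81)
P3 → Terrace (d²=4863.38)
P4 → Hollow (d²=235.04)
P5 → Ford (d²=119.25)
P6 → Terrace (d²=3861.92)

Knoll, Ford, Terrace, Hollow, Ford, Terrace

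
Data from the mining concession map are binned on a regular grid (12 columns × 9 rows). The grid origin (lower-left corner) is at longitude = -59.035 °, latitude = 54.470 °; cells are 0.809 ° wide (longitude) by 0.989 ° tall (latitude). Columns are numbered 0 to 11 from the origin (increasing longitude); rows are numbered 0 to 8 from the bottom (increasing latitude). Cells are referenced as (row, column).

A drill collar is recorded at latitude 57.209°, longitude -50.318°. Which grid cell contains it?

Column index: ⌊(-50.318 − -59.035) / 0.809⌋ = ⌊10.775⌋ = 10
Row offset from origin: ⌊(57.209 − 54.470) / 0.989⌋ = ⌊2.769⌋ = 2 → row 2

(2, 10)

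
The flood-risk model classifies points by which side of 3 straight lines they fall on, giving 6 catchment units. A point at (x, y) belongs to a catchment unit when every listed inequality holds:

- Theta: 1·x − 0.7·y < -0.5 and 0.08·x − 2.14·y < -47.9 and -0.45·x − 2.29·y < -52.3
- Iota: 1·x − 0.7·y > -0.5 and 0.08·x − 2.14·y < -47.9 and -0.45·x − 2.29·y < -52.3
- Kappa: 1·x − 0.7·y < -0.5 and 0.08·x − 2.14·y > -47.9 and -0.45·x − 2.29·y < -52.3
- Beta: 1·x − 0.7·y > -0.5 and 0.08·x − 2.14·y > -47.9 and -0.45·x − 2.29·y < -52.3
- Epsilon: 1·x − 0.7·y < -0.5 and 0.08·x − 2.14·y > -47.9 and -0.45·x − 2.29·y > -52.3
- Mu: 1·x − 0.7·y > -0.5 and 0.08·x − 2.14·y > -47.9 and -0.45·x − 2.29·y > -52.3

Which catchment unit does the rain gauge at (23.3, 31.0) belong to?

Iota

1·23.3 − 0.7·31.0 = 1.600, which is > -0.5
0.08·23.3 − 2.14·31.0 = -64.476, which is < -47.9
-0.45·23.3 − 2.29·31.0 = -81.475, which is < -52.3
This sign pattern matches Iota.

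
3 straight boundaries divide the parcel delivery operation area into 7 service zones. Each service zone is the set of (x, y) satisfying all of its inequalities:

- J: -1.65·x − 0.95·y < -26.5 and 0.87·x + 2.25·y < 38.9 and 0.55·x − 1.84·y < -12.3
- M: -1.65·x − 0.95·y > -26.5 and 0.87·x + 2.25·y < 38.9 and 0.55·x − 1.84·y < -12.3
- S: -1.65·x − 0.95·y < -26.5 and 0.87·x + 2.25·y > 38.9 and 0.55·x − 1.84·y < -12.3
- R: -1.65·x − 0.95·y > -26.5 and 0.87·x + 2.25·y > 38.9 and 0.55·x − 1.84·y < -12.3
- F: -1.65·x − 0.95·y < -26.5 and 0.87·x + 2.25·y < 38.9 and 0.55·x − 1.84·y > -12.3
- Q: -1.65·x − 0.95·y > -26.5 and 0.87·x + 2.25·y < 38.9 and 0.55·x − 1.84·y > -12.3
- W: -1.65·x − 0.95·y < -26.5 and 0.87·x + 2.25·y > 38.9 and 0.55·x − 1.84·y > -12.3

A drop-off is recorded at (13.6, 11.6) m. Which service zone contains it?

-1.65·13.6 − 0.95·11.6 = -33.460, which is < -26.5
0.87·13.6 + 2.25·11.6 = 37.932, which is < 38.9
0.55·13.6 − 1.84·11.6 = -13.864, which is < -12.3
This sign pattern matches J.

J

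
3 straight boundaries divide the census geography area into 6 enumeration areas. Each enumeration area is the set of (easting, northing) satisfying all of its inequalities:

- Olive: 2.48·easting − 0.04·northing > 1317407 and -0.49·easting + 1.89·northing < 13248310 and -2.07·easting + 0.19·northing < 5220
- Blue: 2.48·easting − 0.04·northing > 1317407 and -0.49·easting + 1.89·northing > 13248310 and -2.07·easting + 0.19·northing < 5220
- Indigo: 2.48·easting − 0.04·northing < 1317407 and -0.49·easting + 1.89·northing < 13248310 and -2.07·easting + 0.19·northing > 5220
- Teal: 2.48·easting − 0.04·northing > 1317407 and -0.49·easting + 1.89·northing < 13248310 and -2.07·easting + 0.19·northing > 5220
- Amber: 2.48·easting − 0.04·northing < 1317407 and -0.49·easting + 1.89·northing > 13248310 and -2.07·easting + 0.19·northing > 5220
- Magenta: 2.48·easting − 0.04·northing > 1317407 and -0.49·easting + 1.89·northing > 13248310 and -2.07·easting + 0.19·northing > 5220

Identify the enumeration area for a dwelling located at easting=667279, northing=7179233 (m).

Olive

2.48·667279 − 0.04·7179233 = 1367682.600, which is > 1317407
-0.49·667279 + 1.89·7179233 = 13241783.660, which is < 13248310
-2.07·667279 + 0.19·7179233 = -17213.260, which is < 5220
This sign pattern matches Olive.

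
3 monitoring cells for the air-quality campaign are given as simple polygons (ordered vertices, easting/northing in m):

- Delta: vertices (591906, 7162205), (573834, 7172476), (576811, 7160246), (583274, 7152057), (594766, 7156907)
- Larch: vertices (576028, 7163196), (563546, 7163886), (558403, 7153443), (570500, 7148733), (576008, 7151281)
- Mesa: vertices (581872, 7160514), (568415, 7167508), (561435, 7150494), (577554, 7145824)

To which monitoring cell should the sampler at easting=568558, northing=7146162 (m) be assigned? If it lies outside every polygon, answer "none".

Cast a ray rightward from (568558, 7146162). For each polygon, the edges (by vertex number in listed order) whose endpoints lie on opposite sides of northing = 7146162, where each meets that height, and whether that is right or left of the point:
Delta: no edge straddles that height → 0 crossings.
Larch: no edge straddles that height → 0 crossings.
Mesa: 3–4 at easting≈576387.4 (right), 4–1 at easting≈577653.4 (right) → 2 crossings.
All counts are even, so the point lies outside every listed polygon.

none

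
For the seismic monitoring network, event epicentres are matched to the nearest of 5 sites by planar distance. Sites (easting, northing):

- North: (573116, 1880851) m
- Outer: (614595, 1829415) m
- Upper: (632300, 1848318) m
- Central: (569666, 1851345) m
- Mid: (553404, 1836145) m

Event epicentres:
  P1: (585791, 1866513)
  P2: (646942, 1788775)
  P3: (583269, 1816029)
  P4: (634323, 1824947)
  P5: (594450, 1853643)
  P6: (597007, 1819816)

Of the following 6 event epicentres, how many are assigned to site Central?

P1 → North
P2 → Outer
P3 → Outer
P4 → Outer
P5 → Central
P6 → Outer
1 of the 6 goes to Central.

1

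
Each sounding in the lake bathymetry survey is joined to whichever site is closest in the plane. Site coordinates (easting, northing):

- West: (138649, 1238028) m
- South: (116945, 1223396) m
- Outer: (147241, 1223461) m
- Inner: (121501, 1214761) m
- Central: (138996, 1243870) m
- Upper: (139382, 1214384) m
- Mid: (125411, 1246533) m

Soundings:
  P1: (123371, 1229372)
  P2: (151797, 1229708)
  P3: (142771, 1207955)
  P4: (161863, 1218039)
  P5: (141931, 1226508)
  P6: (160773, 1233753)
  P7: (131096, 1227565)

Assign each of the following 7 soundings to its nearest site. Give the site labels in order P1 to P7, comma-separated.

South, Outer, Upper, Outer, Outer, Outer, West

P1 → South (d²=77006052.00)
P2 → Outer (d²=59782145.00)
P3 → Upper (d²=52817362.00)
P4 → Outer (d²=243200968.00)
P5 → Outer (d²=37480309.00)
P6 → Outer (d²=289040288.00)
P7 → West (d²=166522178.00)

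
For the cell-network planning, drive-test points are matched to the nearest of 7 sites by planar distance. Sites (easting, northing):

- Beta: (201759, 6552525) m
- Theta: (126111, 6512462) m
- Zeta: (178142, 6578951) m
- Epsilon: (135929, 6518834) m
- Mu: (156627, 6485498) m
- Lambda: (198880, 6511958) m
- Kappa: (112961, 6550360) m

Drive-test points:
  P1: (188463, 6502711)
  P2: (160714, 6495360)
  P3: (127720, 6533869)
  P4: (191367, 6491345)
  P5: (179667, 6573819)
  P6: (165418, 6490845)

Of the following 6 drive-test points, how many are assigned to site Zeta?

P1 → Lambda
P2 → Mu
P3 → Epsilon
P4 → Lambda
P5 → Zeta
P6 → Mu
1 of the 6 goes to Zeta.

1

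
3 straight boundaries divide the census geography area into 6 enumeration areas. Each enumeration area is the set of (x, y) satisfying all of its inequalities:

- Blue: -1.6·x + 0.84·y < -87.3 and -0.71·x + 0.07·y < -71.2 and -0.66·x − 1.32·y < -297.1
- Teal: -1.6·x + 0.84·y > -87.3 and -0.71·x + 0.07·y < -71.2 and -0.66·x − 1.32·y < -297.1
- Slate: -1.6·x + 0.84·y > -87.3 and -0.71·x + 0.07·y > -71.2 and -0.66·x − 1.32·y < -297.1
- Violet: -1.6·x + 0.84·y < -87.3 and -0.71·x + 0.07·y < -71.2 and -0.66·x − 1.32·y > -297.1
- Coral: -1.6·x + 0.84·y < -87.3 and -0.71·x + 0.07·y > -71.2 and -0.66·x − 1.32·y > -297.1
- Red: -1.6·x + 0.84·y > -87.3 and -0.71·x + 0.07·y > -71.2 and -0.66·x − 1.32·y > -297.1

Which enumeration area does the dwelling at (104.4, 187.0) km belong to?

Slate

-1.6·104.4 + 0.84·187.0 = -9.960, which is > -87.3
-0.71·104.4 + 0.07·187.0 = -61.034, which is > -71.2
-0.66·104.4 − 1.32·187.0 = -315.744, which is < -297.1
This sign pattern matches Slate.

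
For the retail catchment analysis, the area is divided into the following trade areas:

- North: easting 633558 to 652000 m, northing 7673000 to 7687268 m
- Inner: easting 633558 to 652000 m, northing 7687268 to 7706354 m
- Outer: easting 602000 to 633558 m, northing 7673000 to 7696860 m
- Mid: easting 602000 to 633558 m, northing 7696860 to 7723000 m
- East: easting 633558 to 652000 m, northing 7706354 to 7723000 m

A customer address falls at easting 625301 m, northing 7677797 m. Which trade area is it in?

Outer

The point has easting = 625301 and northing = 7677797.
Only Outer satisfies 602000 ≤ easting ≤ 633558 and 7673000 ≤ northing ≤ 7696860.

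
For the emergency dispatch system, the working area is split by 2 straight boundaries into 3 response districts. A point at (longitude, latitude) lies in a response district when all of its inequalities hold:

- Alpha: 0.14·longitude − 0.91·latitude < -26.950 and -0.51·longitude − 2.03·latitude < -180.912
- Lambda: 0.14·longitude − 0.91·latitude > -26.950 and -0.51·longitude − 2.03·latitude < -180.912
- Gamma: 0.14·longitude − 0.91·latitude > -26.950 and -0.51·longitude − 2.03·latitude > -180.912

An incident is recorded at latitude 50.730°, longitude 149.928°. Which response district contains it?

Gamma

0.14·149.928 − 0.91·50.730 = -25.174, which is > -26.950
-0.51·149.928 − 2.03·50.730 = -179.445, which is > -180.912
This sign pattern matches Gamma.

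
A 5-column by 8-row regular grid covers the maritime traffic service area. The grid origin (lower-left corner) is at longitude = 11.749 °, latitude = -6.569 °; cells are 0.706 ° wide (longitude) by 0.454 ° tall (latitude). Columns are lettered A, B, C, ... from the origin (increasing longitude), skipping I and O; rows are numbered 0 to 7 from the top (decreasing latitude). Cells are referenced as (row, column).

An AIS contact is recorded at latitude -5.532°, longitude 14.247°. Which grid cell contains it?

(5, D)

Column index: ⌊(14.247 − 11.749) / 0.706⌋ = ⌊3.538⌋ = 3 → column D
Row offset from origin: ⌊(-5.532 − -6.569) / 0.454⌋ = ⌊2.284⌋ = 2 → row 5 (counted from top)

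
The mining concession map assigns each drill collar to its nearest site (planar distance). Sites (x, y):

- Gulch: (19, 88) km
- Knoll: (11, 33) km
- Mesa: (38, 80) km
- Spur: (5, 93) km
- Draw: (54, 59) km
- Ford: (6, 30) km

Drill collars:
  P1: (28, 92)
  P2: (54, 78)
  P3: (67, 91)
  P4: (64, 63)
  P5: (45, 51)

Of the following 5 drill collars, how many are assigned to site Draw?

P1 → Gulch
P2 → Mesa
P3 → Mesa
P4 → Draw
P5 → Draw
2 of the 5 go to Draw.

2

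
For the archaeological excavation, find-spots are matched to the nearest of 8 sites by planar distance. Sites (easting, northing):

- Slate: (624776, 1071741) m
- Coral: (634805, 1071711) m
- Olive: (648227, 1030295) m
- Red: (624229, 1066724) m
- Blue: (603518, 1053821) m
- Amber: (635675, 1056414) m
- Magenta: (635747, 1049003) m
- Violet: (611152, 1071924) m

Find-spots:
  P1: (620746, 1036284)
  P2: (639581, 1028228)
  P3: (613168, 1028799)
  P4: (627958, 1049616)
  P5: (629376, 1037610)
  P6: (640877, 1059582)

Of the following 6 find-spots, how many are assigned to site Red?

P1 → Magenta
P2 → Olive
P3 → Blue
P4 → Magenta
P5 → Magenta
P6 → Amber
0 of the 6 go to Red.

0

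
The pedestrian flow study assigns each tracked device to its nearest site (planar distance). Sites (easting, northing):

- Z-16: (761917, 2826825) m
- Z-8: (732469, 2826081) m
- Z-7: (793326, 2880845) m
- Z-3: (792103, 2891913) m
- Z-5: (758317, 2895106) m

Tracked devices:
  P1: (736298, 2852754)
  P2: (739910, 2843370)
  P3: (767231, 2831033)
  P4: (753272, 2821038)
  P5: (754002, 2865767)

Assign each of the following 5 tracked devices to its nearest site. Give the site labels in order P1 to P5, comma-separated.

P1 → Z-8 (d²=726110170.00)
P2 → Z-8 (d²=354278002.00)
P3 → Z-16 (d²=45945860.00)
P4 → Z-16 (d²=108225394.00)
P5 → Z-5 (d²=879396146.00)

Z-8, Z-8, Z-16, Z-16, Z-5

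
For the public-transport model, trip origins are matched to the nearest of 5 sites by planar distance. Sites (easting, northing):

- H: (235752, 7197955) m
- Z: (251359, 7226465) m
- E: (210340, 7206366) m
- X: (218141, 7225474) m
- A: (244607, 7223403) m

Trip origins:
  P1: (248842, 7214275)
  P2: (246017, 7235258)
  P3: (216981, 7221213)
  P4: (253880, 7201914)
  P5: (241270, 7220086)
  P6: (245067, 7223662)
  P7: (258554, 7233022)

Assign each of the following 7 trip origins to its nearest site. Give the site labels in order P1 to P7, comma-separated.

P1 → A (d²=101255609.00)
P2 → Z (d²=105853813.00)
P3 → X (d²=19501721.00)
P4 → H (d²=344298065.00)
P5 → A (d²=22138058.00)
P6 → A (d²=278681.00)
P7 → Z (d²=94762274.00)

A, Z, X, H, A, A, Z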